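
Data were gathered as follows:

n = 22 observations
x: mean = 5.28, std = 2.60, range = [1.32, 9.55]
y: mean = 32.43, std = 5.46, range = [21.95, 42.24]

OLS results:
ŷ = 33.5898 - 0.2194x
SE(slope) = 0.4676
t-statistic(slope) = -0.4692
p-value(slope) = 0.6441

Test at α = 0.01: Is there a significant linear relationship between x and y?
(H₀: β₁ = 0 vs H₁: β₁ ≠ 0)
Fail to reject H₀: p-value = 0.6441 ≥ α = 0.01. The linear relationship is not significant at the 1% level.

Hypothesis test for the slope coefficient:

H₀: β₁ = 0 (no linear relationship)
H₁: β₁ ≠ 0 (linear relationship exists)

Test statistic: t = β̂₁ / SE(β̂₁) = -0.2194 / 0.4676 = -0.4692

p = 0.6441: how often a slope estimate this far from 0 (in SE units) would arise by chance if β₁ were truly 0.

Decision rule: reject H₀ if p-value < α.
p-value = 0.6441 ≥ α = 0.01 → fail to reject H₀.

Conclusion: the linear association between x and y is not significant at the 1% level.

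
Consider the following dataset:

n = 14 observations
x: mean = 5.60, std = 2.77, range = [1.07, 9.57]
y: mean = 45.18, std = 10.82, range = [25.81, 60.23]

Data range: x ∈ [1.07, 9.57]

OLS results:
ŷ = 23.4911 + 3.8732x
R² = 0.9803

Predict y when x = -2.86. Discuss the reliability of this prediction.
ŷ = 12.4137 (extrapolation — x = -2.86 lies outside [1.07, 9.57], so reliability is low).

Prediction calculation:
ŷ = 23.4911 + 3.8732 × (-2.86)
ŷ = 12.4137

Reliability:
- Data range: x ∈ [1.07, 9.57]
- Prediction point: x = -2.86 is 3.93 units below the observed range → this is EXTRAPOLATION, not interpolation

Why that matters here:
- Real relationships often flatten, saturate, or turn nonlinear at extremes
- There are no observations near this x to validate the fitted line there
- The standard error of prediction grows with (x − x̄)², and x = -2.86 is far from x̄ = 5.60

The R² = 0.9803 only validates the fit within [1.07, 9.57]; treat ŷ = 12.4137 with caution.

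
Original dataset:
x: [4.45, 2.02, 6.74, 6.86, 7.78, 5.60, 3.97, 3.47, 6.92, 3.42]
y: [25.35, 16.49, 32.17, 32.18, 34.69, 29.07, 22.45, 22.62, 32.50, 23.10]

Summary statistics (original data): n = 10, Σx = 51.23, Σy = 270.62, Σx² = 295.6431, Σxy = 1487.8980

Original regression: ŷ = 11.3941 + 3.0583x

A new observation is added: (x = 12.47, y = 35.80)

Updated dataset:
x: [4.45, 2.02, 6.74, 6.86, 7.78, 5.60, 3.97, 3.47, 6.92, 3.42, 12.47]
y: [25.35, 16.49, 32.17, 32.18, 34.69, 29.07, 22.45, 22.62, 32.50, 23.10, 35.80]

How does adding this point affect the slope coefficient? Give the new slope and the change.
Adding the point moves β₁ from 3.0583 to 1.9434, i.e. it decreases by 1.1149 (-36.5%).

x = 12.47 lies well outside the original x-range [2.02, 7.78] (x̄ ≈ 5.12), so this observation has high leverage and can move the slope substantially.

Step 1: Update the sums with the new point (n goes from 10 to 11)
Σx  = 51.23 + 12.47 = 63.70
Σy  = 270.62 + 35.80 = 306.42
Σx² = 295.6431 + 12.47² = 295.6431 + 155.5009 = 451.1440
Σxy = 1487.8980 + 12.47×35.80 = 1487.8980 + 446.4260 = 1934.3240

Step 2: Recompute the slope with b₁ = (nΣxy − ΣxΣy) / (nΣx² − (Σx)²)
Numerator   = 11×1934.3240 − 63.70×306.42 = 21277.5640 − 19518.9540 = 1758.6100
Denominator = 11×451.1440 − 63.70² = 4962.5840 − 4057.6900 = 904.8940
b₁(new) = 1758.6100 / 904.8940 = 1.9434

(Same formula on the original sums: (10×1487.8980 − 51.23×270.62) / (10×295.6431 − 51.23²) = 1015.1174 / 331.9181 = 3.0583, matching the given fit.)

Step 3: Change in slope
Δβ₁ = 1.9434 − 3.0583 = -1.1149
Relative change = -1.1149 / 3.0583 × 100% = -36.5%
→ the slope decreases when the point is added.

Because the point sits below the extension of the original line at a high-leverage x, it tilts the fit down.
In practice: examine leverage (hᵢ) and Cook's distance rather than deleting it automatically; investigate whether it comes from the same population as the rest of the sample.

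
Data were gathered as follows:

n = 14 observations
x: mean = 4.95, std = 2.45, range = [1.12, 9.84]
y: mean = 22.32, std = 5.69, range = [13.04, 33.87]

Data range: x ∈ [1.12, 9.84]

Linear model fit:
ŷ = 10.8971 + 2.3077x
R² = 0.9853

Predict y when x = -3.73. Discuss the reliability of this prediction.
The equation gives ŷ = 2.2894; however x = -3.73 is 4.85 units below the observed range, so this extrapolated value should not be trusted.

Prediction calculation:
ŷ = 10.8971 + 2.3077 × (-3.73)
ŷ = 2.2894

Reliability:
- Data range: x ∈ [1.12, 9.84]
- Prediction point: x = -3.73 is 4.85 units below the observed range → this is EXTRAPOLATION, not interpolation

Why that matters here:
- The linear relationship may not hold outside the observed range
- Real relationships often flatten, saturate, or turn nonlinear at extremes

The R² = 0.9853 only validates the fit within [1.12, 9.84]; treat ŷ = 2.2894 with caution.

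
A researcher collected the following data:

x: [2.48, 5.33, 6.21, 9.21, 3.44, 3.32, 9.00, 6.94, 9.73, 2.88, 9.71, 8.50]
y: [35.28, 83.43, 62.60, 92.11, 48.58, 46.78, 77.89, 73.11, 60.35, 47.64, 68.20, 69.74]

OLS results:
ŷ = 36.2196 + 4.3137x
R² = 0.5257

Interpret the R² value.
R² = 0.5257 means 52.57% of the variation in y is explained by the linear relationship with x. This indicates a moderate fit.

R² (coefficient of determination) measures the proportion of variance in y explained by the regression model.

Here R² = 0.5257:
- Explained: 52.57% of the variation in y
- Unexplained (residual): 100% − 52.57% = 47.43%
- Rule of thumb (below 0.3 weak; 0.3 to below 0.7 moderate; 0.7 and above strong) → moderate

Note: R² says nothing about causation, and a high R² does not by itself mean the linear form is appropriate — check the residuals.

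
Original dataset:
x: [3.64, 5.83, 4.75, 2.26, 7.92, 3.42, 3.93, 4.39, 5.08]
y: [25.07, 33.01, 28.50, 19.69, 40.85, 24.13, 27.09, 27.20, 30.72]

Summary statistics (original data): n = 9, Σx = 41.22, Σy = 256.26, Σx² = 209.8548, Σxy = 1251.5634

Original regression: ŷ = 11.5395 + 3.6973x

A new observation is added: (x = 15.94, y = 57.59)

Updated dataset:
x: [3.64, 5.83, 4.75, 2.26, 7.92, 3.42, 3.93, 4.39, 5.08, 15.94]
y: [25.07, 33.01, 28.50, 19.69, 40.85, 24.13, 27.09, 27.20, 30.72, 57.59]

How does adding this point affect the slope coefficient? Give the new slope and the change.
New slope β₁ = 2.7372 versus 3.6973 before: a change of -0.9601 (-26.0%).

x = 15.94 lies well outside the original x-range [2.26, 7.92] (x̄ ≈ 4.58), so this observation has high leverage and can move the slope substantially.

Step 1: Update the sums with the new point (n goes from 9 to 10)
Σx  = 41.22 + 15.94 = 57.16
Σy  = 256.26 + 57.59 = 313.85
Σx² = 209.8548 + 15.94² = 209.8548 + 254.0836 = 463.9384
Σxy = 1251.5634 + 15.94×57.59 = 1251.5634 + 917.9846 = 2169.5480

Step 2: Recompute the slope with b₁ = (nΣxy − ΣxΣy) / (nΣx² − (Σx)²)
Numerator   = 10×2169.5480 − 57.16×313.85 = 21695.4800 − 17939.6660 = 3755.8140
Denominator = 10×463.9384 − 57.16² = 4639.3840 − 3267.2656 = 1372.1184
b₁(new) = 3755.8140 / 1372.1184 = 2.7372

(Same formula on the original sums: (9×1251.5634 − 41.22×256.26) / (9×209.8548 − 41.22²) = 701.0334 / 189.6048 = 3.6973, matching the given fit.)

Step 3: Change in slope
Δβ₁ = 2.7372 − 3.6973 = -0.9601
Relative change = -0.9601 / 3.6973 × 100% = -26.0%
→ the slope decreases when the point is added.

A high-leverage point only changes the slope if it is off the original line; here y = 57.59 is below the original trend, so the slope decreases.
In practice: check such a point for data-entry or measurement error.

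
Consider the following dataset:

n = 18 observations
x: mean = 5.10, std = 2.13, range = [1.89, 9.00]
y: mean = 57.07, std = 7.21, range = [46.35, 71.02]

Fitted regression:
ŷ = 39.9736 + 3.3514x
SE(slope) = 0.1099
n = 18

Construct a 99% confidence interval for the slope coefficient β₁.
The 99% CI for β₁ is (3.0304, 3.6724)

Confidence interval for the slope:

The 99% CI for β₁ is: β̂₁ ± t*(α/2, n-2) × SE(β̂₁)

Step 1: Find critical t-value
- Confidence level = 0.99
- Degrees of freedom = n - 2 = 18 - 2 = 16
- t*(α/2, 16) = 2.9208

Step 2: Calculate margin of error
Margin = 2.9208 × 0.1099 = 0.3210

Step 3: Construct interval
CI = 3.3514 ± 0.3210
CI = (3.0304, 3.6724)

Interpretation: each one-unit increase in x is associated with a change in mean y of between 3.0304 and 3.6724, with 99% confidence.
Since 0 is outside the interval, a two-sided test at α = 0.01 would reject H₀: β₁ = 0.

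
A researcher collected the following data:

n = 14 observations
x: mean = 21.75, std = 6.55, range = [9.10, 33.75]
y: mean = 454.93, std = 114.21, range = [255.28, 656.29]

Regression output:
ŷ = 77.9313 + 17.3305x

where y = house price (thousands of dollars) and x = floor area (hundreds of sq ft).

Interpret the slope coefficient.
On average, house price is about 17.3305 thousand dollars higher for every extra hundred sq ft of floor area.

The slope β₁ = 17.3305 gives the rate at which the fitted house price changes with floor area.

Interpretation:
- Floor area up by 1 hundred sq ft → predicted house price increases by 17.3305 thousand dollars
- This is a linear approximation: the same per-unit change is assumed across the whole observed x range

(β₀ = 77.9313 is the fitted value at x = 0 and is not part of the slope interpretation.)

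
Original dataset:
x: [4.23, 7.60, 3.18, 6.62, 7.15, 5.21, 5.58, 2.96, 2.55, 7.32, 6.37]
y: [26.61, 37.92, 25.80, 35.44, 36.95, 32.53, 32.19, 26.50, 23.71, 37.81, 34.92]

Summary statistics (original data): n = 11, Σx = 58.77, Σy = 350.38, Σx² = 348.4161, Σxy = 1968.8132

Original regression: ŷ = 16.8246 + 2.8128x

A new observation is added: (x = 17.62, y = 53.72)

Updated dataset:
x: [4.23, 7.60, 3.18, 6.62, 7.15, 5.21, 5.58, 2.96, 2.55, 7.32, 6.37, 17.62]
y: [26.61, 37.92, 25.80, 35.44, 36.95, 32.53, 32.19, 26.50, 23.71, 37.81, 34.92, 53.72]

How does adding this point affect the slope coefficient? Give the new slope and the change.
Adding the point moves β₁ from 2.8128 to 1.9869, i.e. it decreases by 0.8259 (-29.4%).

x = 17.62 lies well outside the original x-range [2.55, 7.60] (x̄ ≈ 5.34), so this observation has high leverage and can move the slope substantially.

Step 1: Update the sums with the new point (n goes from 11 to 12)
Σx  = 58.77 + 17.62 = 76.39
Σy  = 350.38 + 53.72 = 404.10
Σx² = 348.4161 + 17.62² = 348.4161 + 310.4644 = 658.8805
Σxy = 1968.8132 + 17.62×53.72 = 1968.8132 + 946.5464 = 2915.3596

Step 2: Recompute the slope with b₁ = (nΣxy − ΣxΣy) / (nΣx² − (Σx)²)
Numerator   = 12×2915.3596 − 76.39×404.10 = 34984.3152 − 30869.1990 = 4115.1162
Denominator = 12×658.8805 − 76.39² = 7906.5660 − 5835.4321 = 2071.1339
b₁(new) = 4115.1162 / 2071.1339 = 1.9869

(Same formula on the original sums: (11×1968.8132 − 58.77×350.38) / (11×348.4161 − 58.77²) = 1065.1126 / 378.6642 = 2.8128, matching the given fit.)

Step 3: Change in slope
Δβ₁ = 1.9869 − 2.8128 = -0.8259
Relative change = -0.8259 / 2.8128 × 100% = -29.4%
→ the slope decreases when the point is added.

A high-leverage point only changes the slope if it is off the original line; here y = 53.72 is below the original trend, so the slope decreases.
In practice: check such a point for data-entry or measurement error; investigate whether it comes from the same population as the rest of the sample.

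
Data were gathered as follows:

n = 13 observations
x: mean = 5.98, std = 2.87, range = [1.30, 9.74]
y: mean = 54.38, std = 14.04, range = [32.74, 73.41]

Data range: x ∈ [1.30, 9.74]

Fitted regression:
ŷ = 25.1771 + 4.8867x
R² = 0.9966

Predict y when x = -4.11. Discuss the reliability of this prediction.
ŷ = 5.0928, but this is extrapolation (below the data range [1.30, 9.74]) and may be unreliable.

Prediction calculation:
ŷ = 25.1771 + 4.8867 × (-4.11)
ŷ = 5.0928

Reliability:
- Data range: x ∈ [1.30, 9.74]
- Prediction point: x = -4.11 is 5.41 units below the observed range → this is EXTRAPOLATION, not interpolation

Why that matters here:
- Real relationships often flatten, saturate, or turn nonlinear at extremes
- The standard error of prediction grows with (x − x̄)², and x = -4.11 is far from x̄ = 5.98
- R² describes fit only over the sampled x values; it says nothing about behaviour beyond them

A defensible statement: 'if the linear trend continued to x = -4.11, y would be about 5.0928' — the premise is untested.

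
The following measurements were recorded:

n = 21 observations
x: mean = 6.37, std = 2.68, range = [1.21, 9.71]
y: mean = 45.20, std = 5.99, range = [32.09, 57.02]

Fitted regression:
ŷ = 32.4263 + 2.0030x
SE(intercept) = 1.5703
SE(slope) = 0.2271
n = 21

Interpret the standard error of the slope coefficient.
The slope 2.0030 is pinned down to within about ±0.2271 (one SE) by these data — relative uncertainty 11.3%, i.e. precise.

SE(β̂₁) = 0.2271 says: if we drew many samples of n = 21 from the same population and refit each time, the fitted slopes would scatter with a standard deviation of roughly 0.2271 around the true β₁.

Relative precision:
- SE / |β̂₁| = 0.2271 / 2.0030 = 11.3%
- Rule of thumb (under 20%: precise; 20% to under 50%: moderately precise; 50% or more: imprecise) → precise

Link to interval estimation: a confidence interval for β₁ is β̂₁ ± t* × 0.2271, so SE sets the half-width per unit of t*.

What drives SE(β̂₁): more residual scatter → larger SE.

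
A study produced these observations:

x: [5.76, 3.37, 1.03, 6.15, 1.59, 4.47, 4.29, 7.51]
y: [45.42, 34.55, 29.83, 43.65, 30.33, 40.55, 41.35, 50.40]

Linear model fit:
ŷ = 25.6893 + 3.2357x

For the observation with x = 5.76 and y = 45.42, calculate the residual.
Residual = 1.0931

The residual is the difference between the actual value and the predicted value:

Residual = y - ŷ

Step 1: Calculate predicted value
ŷ = 25.6893 + 3.2357 × 5.76
ŷ = 44.3269

Step 2: Calculate residual
Residual = 45.42 - 44.3269
Residual = 1.0931

Sign check: y > ŷ, so the point is above the line and the fit underestimates here.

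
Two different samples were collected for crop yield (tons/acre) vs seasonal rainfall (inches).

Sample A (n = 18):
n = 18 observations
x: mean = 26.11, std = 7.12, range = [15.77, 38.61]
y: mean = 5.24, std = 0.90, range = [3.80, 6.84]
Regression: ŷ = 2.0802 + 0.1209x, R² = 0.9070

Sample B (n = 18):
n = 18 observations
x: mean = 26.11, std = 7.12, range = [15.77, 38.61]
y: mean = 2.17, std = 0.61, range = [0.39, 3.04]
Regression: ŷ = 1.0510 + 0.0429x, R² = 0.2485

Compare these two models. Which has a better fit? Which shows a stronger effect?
Model A has the better fit (R² = 0.9070 vs 0.2485). Model A shows the stronger effect (|β₁| = 0.1209 vs 0.0429).

Model Comparison:

Fit — compare R²:
- Model A: R² = 0.9070 → 90.70% of variance in crop yield explained
- Model B: R² = 0.2485 → 24.85% of variance in crop yield explained
- 0.9070 > 0.2485 → Model A has the better fit

Strength of effect — compare |β₁|:
- Model A: β₁ = 0.1209 → predicted crop yield rises 0.1209 tons/acre per additional inch of rainfall
- Model B: β₁ = 0.0429 → predicted crop yield rises 0.0429 tons/acre per additional inch of rainfall
- |0.1209| > |0.0429| → Model A shows the stronger marginal effect

Notes:
- A steeper slope doesn't make a better model if the scatter around the line is large.
- R² measures how tightly points cluster around the line; β₁ measures how steep the line is — they answer different questions.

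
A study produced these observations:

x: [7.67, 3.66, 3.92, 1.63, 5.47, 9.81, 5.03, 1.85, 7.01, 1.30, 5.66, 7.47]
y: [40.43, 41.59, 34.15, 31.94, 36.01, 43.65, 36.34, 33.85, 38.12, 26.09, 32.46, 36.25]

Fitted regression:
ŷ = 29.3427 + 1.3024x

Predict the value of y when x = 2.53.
ŷ = 32.6378

x = 2.53 lies inside the observed range [1.30, 9.81], so the fitted equation applies directly:

ŷ = 29.3427 + 1.3024 × 2.53
ŷ = 29.3427 + 3.2951
ŷ = 32.6378

This is a point prediction; actual observations scatter around it by roughly the residual standard deviation.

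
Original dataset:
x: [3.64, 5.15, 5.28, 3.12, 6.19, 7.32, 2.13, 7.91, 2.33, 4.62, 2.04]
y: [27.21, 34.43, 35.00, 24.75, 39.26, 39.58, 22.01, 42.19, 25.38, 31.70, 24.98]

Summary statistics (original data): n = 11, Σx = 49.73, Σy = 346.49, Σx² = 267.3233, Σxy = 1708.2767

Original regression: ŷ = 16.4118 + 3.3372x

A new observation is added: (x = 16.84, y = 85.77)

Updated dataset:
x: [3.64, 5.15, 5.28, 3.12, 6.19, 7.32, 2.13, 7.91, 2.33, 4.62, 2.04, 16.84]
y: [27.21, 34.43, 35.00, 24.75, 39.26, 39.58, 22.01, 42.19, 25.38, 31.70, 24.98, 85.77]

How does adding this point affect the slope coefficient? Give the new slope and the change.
The slope changes from 3.3372 to 4.1555 (change of +0.8183, or +24.5%).

The new point has HIGH LEVERAGE: x = 16.84 is far from the original mean x̄ = 49.73/11 ≈ 4.52 (original range [2.04, 7.91]).

Step 1: Update the sums with the new point (n goes from 11 to 12)
Σx  = 49.73 + 16.84 = 66.57
Σy  = 346.49 + 85.77 = 432.26
Σx² = 267.3233 + 16.84² = 267.3233 + 283.5856 = 550.9089
Σxy = 1708.2767 + 16.84×85.77 = 1708.2767 + 1444.3668 = 3152.6435

Step 2: Recompute the slope with b₁ = (nΣxy − ΣxΣy) / (nΣx² − (Σx)²)
Numerator   = 12×3152.6435 − 66.57×432.26 = 37831.7220 − 28775.5482 = 9056.1738
Denominator = 12×550.9089 − 66.57² = 6610.9068 − 4431.5649 = 2179.3419
b₁(new) = 9056.1738 / 2179.3419 = 4.1555

(Same formula on the original sums: (11×1708.2767 − 49.73×346.49) / (11×267.3233 − 49.73²) = 1560.0960 / 467.4834 = 3.3372, matching the given fit.)

Step 3: Change in slope
Δβ₁ = 4.1555 − 3.3372 = +0.8183
Relative change = +0.8183 / 3.3372 × 100% = +24.5%
→ the slope increases when the point is added.

Because the point sits above the extension of the original line at a high-leverage x, it tilts the fit up.
In practice: refit with and without it and report both if conclusions differ.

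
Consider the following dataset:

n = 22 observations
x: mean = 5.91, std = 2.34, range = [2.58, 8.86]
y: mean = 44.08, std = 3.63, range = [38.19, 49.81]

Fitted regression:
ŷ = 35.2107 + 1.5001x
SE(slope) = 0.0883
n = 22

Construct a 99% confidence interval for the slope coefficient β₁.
The 99% CI for β₁ is (1.2489, 1.7513)

Confidence interval for the slope:

The 99% CI for β₁ is: β̂₁ ± t*(α/2, n-2) × SE(β̂₁)

Step 1: Find critical t-value
- Confidence level = 0.99
- Degrees of freedom = n - 2 = 22 - 2 = 20
- t*(α/2, 20) = 2.8453

Step 2: Calculate margin of error
Margin = 2.8453 × 0.0883 = 0.2512

Step 3: Construct interval
CI = 1.5001 ± 0.2512
CI = (1.2489, 1.7513)

Interpretation: We are 99% confident that the true slope β₁ lies between 1.2489 and 1.7513.
Since 0 is outside the interval, a two-sided test at α = 0.01 would reject H₀: β₁ = 0.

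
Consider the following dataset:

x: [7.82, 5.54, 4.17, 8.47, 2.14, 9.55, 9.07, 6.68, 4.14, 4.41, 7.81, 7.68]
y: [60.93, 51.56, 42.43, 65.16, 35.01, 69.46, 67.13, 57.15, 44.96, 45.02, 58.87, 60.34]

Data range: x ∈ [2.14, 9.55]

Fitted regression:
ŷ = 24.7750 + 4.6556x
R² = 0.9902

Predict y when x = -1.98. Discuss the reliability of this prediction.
The equation gives ŷ = 15.5569; however x = -1.98 is 4.12 units below the observed range, so this extrapolated value should not be trusted.

Prediction calculation:
ŷ = 24.7750 + 4.6556 × (-1.98)
ŷ = 15.5569

Reliability:
- Data range: x ∈ [2.14, 9.55]
- Prediction point: x = -1.98 is 4.12 units below the observed range → this is EXTRAPOLATION, not interpolation

Why that matters here:
- The linear relationship may not hold outside the observed range
- Real relationships often flatten, saturate, or turn nonlinear at extremes
- The standard error of prediction grows with (x − x̄)², and x = -1.98 is far from x̄ = 6.46

Report the number if required, but flag clearly that it is an extrapolation.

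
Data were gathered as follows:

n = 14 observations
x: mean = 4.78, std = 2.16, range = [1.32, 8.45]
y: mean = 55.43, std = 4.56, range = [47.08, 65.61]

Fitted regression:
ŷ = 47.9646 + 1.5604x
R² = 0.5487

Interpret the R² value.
About 54.87% of the variability in y is accounted for by the regression on x (R² = 0.5487) — a moderate linear fit.

The coefficient of determination R² is the fraction of the total variation in y that the fitted line accounts for.

Here R² = 0.5487:
- Explained: 54.87% of the variation in y
- Unexplained (residual): 100% − 54.87% = 45.13%
- Rule of thumb (below 0.3 weak; 0.3 to below 0.7 moderate; 0.7 and above strong) → moderate

Note: R² never decreases when predictors are added, so it should not be used alone to compare models of different size.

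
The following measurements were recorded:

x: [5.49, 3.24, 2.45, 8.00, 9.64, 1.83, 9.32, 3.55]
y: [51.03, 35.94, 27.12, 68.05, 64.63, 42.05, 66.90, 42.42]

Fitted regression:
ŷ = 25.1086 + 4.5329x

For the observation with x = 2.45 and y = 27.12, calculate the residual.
Residual = -9.0942

The residual is the difference between the actual value and the predicted value:

Residual = y - ŷ

Step 1: Calculate predicted value
ŷ = 25.1086 + 4.5329 × 2.45
ŷ = 36.2142

Step 2: Calculate residual
Residual = 27.12 - 36.2142
Residual = -9.0942

The residual is negative, so the observed y = 27.12 sits below the regression line (the line overestimates it by 9.0942).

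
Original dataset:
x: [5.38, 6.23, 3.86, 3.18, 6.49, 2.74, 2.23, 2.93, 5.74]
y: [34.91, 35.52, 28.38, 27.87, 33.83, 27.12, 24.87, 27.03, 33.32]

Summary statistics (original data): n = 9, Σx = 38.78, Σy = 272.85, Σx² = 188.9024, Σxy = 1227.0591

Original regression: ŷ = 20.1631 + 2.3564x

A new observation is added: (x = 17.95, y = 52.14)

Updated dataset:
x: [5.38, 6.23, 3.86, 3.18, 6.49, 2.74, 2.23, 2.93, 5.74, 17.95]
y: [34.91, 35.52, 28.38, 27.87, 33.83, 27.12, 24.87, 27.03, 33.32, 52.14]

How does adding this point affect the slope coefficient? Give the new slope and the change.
The slope changes from 2.3564 to 1.6870 (change of -0.6694, or -28.4%).

x = 17.95 lies well outside the original x-range [2.23, 6.49] (x̄ ≈ 4.31), so this observation has high leverage and can move the slope substantially.

Step 1: Update the sums with the new point (n goes from 9 to 10)
Σx  = 38.78 + 17.95 = 56.73
Σy  = 272.85 + 52.14 = 324.99
Σx² = 188.9024 + 17.95² = 188.9024 + 322.2025 = 511.1049
Σxy = 1227.0591 + 17.95×52.14 = 1227.0591 + 935.9130 = 2162.9721

Step 2: Recompute the slope with b₁ = (nΣxy − ΣxΣy) / (nΣx² − (Σx)²)
Numerator   = 10×2162.9721 − 56.73×324.99 = 21629.7210 − 18436.6827 = 3193.0383
Denominator = 10×511.1049 − 56.73² = 5111.0490 − 3218.2929 = 1892.7561
b₁(new) = 3193.0383 / 1892.7561 = 1.6870

(Same formula on the original sums: (9×1227.0591 − 38.78×272.85) / (9×188.9024 − 38.78²) = 462.4089 / 196.2332 = 2.3564, matching the given fit.)

Step 3: Change in slope
Δβ₁ = 1.6870 − 2.3564 = -0.6694
Relative change = -0.6694 / 2.3564 × 100% = -28.4%
→ the slope decreases when the point is added.

A high-leverage point only changes the slope if it is off the original line; here y = 52.14 is below the original trend, so the slope decreases.
In practice: examine leverage (hᵢ) and Cook's distance rather than deleting it automatically; refit with and without it and report both if conclusions differ.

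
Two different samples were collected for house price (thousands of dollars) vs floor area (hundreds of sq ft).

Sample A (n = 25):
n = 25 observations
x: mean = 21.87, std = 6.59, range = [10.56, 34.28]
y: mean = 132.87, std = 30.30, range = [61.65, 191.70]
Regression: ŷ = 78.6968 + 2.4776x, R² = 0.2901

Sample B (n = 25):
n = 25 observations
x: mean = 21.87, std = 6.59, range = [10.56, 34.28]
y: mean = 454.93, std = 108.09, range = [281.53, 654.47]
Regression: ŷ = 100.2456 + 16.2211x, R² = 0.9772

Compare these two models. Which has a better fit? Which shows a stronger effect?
Model B has the better fit (R² = 0.9772 vs 0.2901). Model B shows the stronger effect (|β₁| = 16.2211 vs 2.4776).

Model Comparison:

Which explains more variance? (R²)
- Model A: R² = 0.2901 → 29.01% of variance in house price explained
- Model B: R² = 0.9772 → 97.72% of variance in house price explained
- 0.9772 > 0.2901 → Model B has the better fit

Effect size (slope magnitude):
- Model A: β₁ = 2.4776 → predicted house price rises 2.4776 thousand dollars per additional hundred sq ft of floor area
- Model B: β₁ = 16.2211 → predicted house price rises 16.2211 thousand dollars per additional hundred sq ft of floor area
- |2.4776| < |16.2211| → Model B shows the stronger marginal effect

Notes:
- R² measures how tightly points cluster around the line; β₁ measures how steep the line is — they answer different questions.
- The two samples could reflect different populations, time periods, or measurement quality.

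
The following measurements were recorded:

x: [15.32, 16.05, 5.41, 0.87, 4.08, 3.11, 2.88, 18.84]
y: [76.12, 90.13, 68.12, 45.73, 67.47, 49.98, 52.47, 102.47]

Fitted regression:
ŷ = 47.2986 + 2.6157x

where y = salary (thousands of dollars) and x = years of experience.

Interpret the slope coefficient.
For each additional year of experience, predicted salary increases by approximately 2.6157 thousand dollars.

β₁ = 2.6157 is the change in predicted salary (thousand dollars) per additional year of experience.

Interpretation:
- Experience up by 1 year → predicted salary increases by 2.6157 thousand dollars
- This is a linear approximation: the same per-unit change is assumed across the whole observed x range

(β₀ = 47.2986 is the fitted value at x = 0 and is not part of the slope interpretation.)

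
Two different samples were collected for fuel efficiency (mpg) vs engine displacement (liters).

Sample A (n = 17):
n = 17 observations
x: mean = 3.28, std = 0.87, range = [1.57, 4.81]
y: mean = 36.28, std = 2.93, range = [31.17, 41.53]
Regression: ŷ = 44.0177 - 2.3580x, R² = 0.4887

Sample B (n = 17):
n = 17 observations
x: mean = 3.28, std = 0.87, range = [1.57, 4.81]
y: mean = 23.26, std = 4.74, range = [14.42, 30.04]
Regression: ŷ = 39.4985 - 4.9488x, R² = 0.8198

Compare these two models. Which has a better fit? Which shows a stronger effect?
Model B has the better fit (R² = 0.8198 vs 0.4887). Model B shows the stronger effect (|β₁| = 4.9488 vs 2.3580).

Model Comparison:

Which explains more variance? (R²)
- Model A: R² = 0.4887 → 48.87% of variance in fuel efficiency explained
- Model B: R² = 0.8198 → 81.98% of variance in fuel efficiency explained
- 0.8198 > 0.4887 → Model B has the better fit

Strength of effect — compare |β₁|:
- Model A: β₁ = -2.3580 → predicted fuel efficiency falls 2.3580 mpg per additional liter of engine displacement
- Model B: β₁ = -4.9488 → predicted fuel efficiency falls 4.9488 mpg per additional liter of engine displacement
- |-2.3580| < |-4.9488| → Model B shows the stronger marginal effect

Note: The two samples could reflect different populations, time periods, or measurement quality.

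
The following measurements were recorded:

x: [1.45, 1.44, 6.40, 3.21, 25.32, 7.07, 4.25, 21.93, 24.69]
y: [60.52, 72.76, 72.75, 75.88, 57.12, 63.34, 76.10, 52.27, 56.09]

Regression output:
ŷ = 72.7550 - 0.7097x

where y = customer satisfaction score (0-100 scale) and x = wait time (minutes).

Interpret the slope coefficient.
For each additional minute of wait time, predicted satisfaction score decreases by approximately 0.7097 points.

β₁ = -0.7097 is the change in predicted satisfaction score (points) per additional minute of wait time.

Interpretation:
- Wait time up by 1 minute → predicted satisfaction score decreases by 0.7097 points
- The effect is assumed constant over the observed range of x (linearity)
- The slope describes association in these data, not necessarily a causal effect

(β₀ = 72.7550 is the fitted value at x = 0 and is not part of the slope interpretation.)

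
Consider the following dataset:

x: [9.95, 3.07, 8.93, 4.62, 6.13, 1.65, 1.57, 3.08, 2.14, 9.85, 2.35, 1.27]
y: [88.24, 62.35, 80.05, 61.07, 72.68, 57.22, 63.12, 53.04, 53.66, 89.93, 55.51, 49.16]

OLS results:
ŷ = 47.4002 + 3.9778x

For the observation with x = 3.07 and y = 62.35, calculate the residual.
Residual = 2.7380

The residual is the difference between the actual value and the predicted value:

Residual = y - ŷ

Step 1: Calculate predicted value
ŷ = 47.4002 + 3.9778 × 3.07
ŷ = 59.6120

Step 2: Calculate residual
Residual = 62.35 - 59.6120
Residual = 2.7380

Sign check: y > ŷ, so the point is above the line and the fit underestimates here.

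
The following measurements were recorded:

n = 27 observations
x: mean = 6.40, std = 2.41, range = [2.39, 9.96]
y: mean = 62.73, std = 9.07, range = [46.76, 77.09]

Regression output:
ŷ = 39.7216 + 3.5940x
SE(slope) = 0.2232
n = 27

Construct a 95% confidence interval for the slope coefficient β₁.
The 95% CI for β₁ is (3.1343, 4.0537)

Confidence interval for the slope:

The 95% CI for β₁ is: β̂₁ ± t*(α/2, n-2) × SE(β̂₁)

Step 1: Find critical t-value
- Confidence level = 0.95
- Degrees of freedom = n - 2 = 27 - 2 = 25
- t*(α/2, 25) = 2.0595

Step 2: Calculate margin of error
Margin = 2.0595 × 0.2232 = 0.4597

Step 3: Construct interval
CI = 3.5940 ± 0.4597
CI = (3.1343, 4.0537)

Interpretation: We are 95% confident that the true slope β₁ lies between 3.1343 and 4.0537.
The interval does not include 0, suggesting a significant linear relationship.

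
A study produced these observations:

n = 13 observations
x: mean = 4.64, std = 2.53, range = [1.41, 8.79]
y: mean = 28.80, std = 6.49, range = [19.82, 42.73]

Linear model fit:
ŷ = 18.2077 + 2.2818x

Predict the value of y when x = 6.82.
ŷ = 33.7696

x = 6.82 lies inside the observed range [1.41, 8.79], so the fitted equation applies directly:

ŷ = 18.2077 + 2.2818 × 6.82
ŷ = 18.2077 + 15.5619
ŷ = 33.7696

This is a point prediction; actual observations scatter around it by roughly the residual standard deviation.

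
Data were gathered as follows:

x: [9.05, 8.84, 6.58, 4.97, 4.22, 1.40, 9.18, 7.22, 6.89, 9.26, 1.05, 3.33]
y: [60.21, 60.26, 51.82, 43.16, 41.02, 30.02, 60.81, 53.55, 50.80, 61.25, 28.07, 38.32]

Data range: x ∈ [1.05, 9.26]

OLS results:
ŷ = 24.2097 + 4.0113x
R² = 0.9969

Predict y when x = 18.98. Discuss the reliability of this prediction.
ŷ = 100.3442, but this is extrapolation (above the data range [1.05, 9.26]) and may be unreliable.

Prediction calculation:
ŷ = 24.2097 + 4.0113 × 18.98
ŷ = 100.3442

Reliability:
- Data range: x ∈ [1.05, 9.26]
- Prediction point: x = 18.98 is 9.72 units above the observed range → this is EXTRAPOLATION, not interpolation

Why that matters here:
- There are no observations near this x to validate the fitted line there
- R² describes fit only over the sampled x values; it says nothing about behaviour beyond them

Report the number if required, but flag clearly that it is an extrapolation.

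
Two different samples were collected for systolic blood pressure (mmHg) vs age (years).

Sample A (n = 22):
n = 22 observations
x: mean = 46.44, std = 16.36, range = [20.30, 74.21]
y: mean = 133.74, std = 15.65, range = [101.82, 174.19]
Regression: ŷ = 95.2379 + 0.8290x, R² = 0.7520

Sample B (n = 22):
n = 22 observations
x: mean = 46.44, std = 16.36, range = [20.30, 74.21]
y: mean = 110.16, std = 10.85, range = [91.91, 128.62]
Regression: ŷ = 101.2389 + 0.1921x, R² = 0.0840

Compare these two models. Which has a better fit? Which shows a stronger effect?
Model A has the better fit (R² = 0.7520 vs 0.0840). Model A shows the stronger effect (|β₁| = 0.8290 vs 0.1921).

Model Comparison:

Fit — compare R²:
- Model A: R² = 0.7520 → 75.20% of variance in blood pressure explained
- Model B: R² = 0.0840 → 8.40% of variance in blood pressure explained
- 0.7520 > 0.0840 → Model A has the better fit

Which has the larger per-year effect? (|β₁|)
- Model A: β₁ = 0.8290 → predicted blood pressure rises 0.8290 mmHg per additional year of age
- Model B: β₁ = 0.1921 → predicted blood pressure rises 0.1921 mmHg per additional year of age
- |0.8290| > |0.1921| → Model A shows the stronger marginal effect

Notes:
- A steeper slope doesn't make a better model if the scatter around the line is large.
- A better fit (higher R²) doesn't necessarily mean a more important relationship.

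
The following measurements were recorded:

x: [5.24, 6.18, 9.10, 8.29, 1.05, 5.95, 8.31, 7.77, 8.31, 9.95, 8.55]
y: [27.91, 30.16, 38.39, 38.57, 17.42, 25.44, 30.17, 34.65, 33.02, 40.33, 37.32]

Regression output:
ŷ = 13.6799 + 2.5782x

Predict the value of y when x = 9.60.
ŷ = 38.4306

x = 9.60 lies inside the observed range [1.05, 9.95], so the fitted equation applies directly:

ŷ = 13.6799 + 2.5782 × 9.60
ŷ = 13.6799 + 24.7507
ŷ = 38.4306

This is a point prediction; actual observations scatter around it by roughly the residual standard deviation.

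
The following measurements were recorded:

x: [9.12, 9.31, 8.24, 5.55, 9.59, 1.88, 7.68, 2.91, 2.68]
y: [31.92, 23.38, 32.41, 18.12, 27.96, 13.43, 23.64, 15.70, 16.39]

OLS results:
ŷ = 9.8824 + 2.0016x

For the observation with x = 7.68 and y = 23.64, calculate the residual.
Residual = -1.6147

The residual is the difference between the actual value and the predicted value:

Residual = y - ŷ

Step 1: Calculate predicted value
ŷ = 9.8824 + 2.0016 × 7.68
ŷ = 25.2547

Step 2: Calculate residual
Residual = 23.64 - 25.2547
Residual = -1.6147

Sign check: y < ŷ, so the point is below the line and the fit overestimates here.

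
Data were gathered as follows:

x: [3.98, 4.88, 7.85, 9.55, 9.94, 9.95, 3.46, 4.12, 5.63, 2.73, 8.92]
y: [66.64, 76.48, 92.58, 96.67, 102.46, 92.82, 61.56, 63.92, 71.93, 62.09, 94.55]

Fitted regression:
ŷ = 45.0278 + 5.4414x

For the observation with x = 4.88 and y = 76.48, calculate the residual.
Residual = 4.8982

The residual is the difference between the actual value and the predicted value:

Residual = y - ŷ

Step 1: Calculate predicted value
ŷ = 45.0278 + 5.4414 × 4.88
ŷ = 71.5818

Step 2: Calculate residual
Residual = 76.48 - 71.5818
Residual = 4.8982

The residual is positive, so the observed y = 76.48 sits above the regression line (the line underestimates it by 4.8982).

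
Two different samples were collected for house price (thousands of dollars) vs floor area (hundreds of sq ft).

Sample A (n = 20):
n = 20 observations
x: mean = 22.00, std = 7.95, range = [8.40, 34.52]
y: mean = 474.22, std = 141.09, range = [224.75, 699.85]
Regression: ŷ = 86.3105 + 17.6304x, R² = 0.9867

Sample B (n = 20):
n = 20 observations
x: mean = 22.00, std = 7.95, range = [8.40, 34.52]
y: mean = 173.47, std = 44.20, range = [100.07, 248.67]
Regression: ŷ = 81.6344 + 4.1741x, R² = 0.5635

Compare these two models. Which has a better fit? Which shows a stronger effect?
Model A has the better fit (R² = 0.9867 vs 0.5635). Model A shows the stronger effect (|β₁| = 17.6304 vs 4.1741).

Model Comparison:

Fit — compare R²:
- Model A: R² = 0.9867 → 98.67% of variance in house price explained
- Model B: R² = 0.5635 → 56.35% of variance in house price explained
- 0.9867 > 0.5635 → Model A has the better fit

Strength of effect — compare |β₁|:
- Model A: β₁ = 17.6304 → predicted house price rises 17.6304 thousand dollars per additional hundred sq ft of floor area
- Model B: β₁ = 4.1741 → predicted house price rises 4.1741 thousand dollars per additional hundred sq ft of floor area
- |17.6304| > |4.1741| → Model A shows the stronger marginal effect

Notes:
- The two samples could reflect different populations, time periods, or measurement quality.
- A steeper slope doesn't make a better model if the scatter around the line is large.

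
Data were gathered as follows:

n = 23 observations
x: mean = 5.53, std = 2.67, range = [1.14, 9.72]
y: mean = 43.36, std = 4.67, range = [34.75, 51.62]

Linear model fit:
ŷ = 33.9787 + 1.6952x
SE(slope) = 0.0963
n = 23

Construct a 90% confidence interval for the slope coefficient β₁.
The 90% CI for β₁ is (1.5295, 1.8609)

Confidence interval for the slope:

The 90% CI for β₁ is: β̂₁ ± t*(α/2, n-2) × SE(β̂₁)

Step 1: Find critical t-value
- Confidence level = 0.9
- Degrees of freedom = n - 2 = 23 - 2 = 21
- t*(α/2, 21) = 1.7207

Step 2: Calculate margin of error
Margin = 1.7207 × 0.0963 = 0.1657

Step 3: Construct interval
CI = 1.6952 ± 0.1657
CI = (1.5295, 1.8609)

Interpretation: intervals built this way capture the true β₁ in 90% of repeated samples; here the plausible range for the per-unit effect of x on y is 1.5295 to 1.8609.
Both endpoints are positive, so the data support a genuinely positive slope at this confidence level.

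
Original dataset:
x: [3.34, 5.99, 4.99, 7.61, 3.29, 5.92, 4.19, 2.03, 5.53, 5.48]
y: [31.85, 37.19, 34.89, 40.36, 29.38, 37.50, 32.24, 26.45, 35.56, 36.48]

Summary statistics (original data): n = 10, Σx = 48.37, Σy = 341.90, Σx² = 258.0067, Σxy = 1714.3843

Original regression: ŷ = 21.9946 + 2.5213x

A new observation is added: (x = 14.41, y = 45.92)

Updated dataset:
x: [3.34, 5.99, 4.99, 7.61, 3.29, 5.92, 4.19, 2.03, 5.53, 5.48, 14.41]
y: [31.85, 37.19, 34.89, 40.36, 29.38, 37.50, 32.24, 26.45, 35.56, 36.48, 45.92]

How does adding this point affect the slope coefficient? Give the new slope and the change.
Adding the point moves β₁ from 2.5213 to 1.5155, i.e. it decreases by 1.0058 (-39.9%).

The new point has HIGH LEVERAGE: x = 14.41 is far from the original mean x̄ = 48.37/10 ≈ 4.84 (original range [2.03, 7.61]).

Step 1: Update the sums with the new point (n goes from 10 to 11)
Σx  = 48.37 + 14.41 = 62.78
Σy  = 341.90 + 45.92 = 387.82
Σx² = 258.0067 + 14.41² = 258.0067 + 207.6481 = 465.6548
Σxy = 1714.3843 + 14.41×45.92 = 1714.3843 + 661.7072 = 2376.0915

Step 2: Recompute the slope with b₁ = (nΣxy − ΣxΣy) / (nΣx² − (Σx)²)
Numerator   = 11×2376.0915 − 62.78×387.82 = 26137.0065 − 24347.3396 = 1789.6669
Denominator = 11×465.6548 − 62.78² = 5122.2028 − 3941.3284 = 1180.8744
b₁(new) = 1789.6669 / 1180.8744 = 1.5155

(Same formula on the original sums: (10×1714.3843 − 48.37×341.90) / (10×258.0067 − 48.37²) = 606.1400 / 240.4101 = 2.5213, matching the given fit.)

Step 3: Change in slope
Δβ₁ = 1.5155 − 2.5213 = -1.0058
Relative change = -1.0058 / 2.5213 × 100% = -39.9%
→ the slope decreases when the point is added.

Because the point sits below the extension of the original line at a high-leverage x, it tilts the fit down.
In practice: refit with and without it and report both if conclusions differ.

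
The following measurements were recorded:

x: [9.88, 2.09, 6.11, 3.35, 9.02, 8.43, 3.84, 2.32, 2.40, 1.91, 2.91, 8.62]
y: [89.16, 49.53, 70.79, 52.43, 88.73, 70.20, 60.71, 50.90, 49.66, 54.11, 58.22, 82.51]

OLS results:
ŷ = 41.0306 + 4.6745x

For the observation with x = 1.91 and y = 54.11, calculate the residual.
Residual = 4.1511

The residual is the difference between the actual value and the predicted value:

Residual = y - ŷ

Step 1: Calculate predicted value
ŷ = 41.0306 + 4.6745 × 1.91
ŷ = 49.9589

Step 2: Calculate residual
Residual = 54.11 - 49.9589
Residual = 4.1511

Sign check: y > ŷ, so the point is above the line and the fit underestimates here.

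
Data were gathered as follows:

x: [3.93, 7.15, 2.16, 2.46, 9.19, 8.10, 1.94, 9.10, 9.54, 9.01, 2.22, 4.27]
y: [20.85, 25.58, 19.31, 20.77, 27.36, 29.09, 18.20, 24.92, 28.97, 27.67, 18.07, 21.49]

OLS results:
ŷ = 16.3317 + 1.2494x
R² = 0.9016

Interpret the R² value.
R² = 0.9016 means 90.16% of the variation in y is explained by the linear relationship with x. This indicates a strong fit.

R² (coefficient of determination) measures the proportion of variance in y explained by the regression model.

Here R² = 0.9016:
- Explained: 90.16% of the variation in y
- Unexplained (residual): 100% − 90.16% = 9.84%
- Rule of thumb (below 0.3 weak; 0.3 to below 0.7 moderate; 0.7 and above strong) → strong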